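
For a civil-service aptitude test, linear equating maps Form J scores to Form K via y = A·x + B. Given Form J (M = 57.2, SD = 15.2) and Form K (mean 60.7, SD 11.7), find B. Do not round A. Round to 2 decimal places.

A = SD_Y / SD_X = 11.7 / 15.2 = 0.769737
B = M_Y − A·M_X = 60.7 − 0.769737 × 57.2 = 16.67

16.67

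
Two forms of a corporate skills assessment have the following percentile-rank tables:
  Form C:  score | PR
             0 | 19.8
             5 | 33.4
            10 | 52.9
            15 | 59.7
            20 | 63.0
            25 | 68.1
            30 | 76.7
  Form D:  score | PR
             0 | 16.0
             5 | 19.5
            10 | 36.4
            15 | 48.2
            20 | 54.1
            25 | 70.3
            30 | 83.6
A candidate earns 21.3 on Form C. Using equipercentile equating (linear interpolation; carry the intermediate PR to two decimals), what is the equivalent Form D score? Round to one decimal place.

23.2

PR of 21.3 on Form C: 63.0 + (21.3 − 20)/(25 − 20) × (68.1 − 63.0) = 64.33
On Form D, PR 64.33 falls between score 20 (PR 54.1) and 25 (PR 70.3).
Interpolate: 20 + (64.33 − 54.1)/(70.3 − 54.1) × (25 − 20) = 23.2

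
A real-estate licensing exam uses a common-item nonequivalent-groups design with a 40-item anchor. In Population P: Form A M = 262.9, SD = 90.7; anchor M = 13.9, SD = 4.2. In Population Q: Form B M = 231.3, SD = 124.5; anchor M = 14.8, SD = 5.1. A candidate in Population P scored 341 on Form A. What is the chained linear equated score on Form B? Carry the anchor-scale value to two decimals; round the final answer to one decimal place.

Form A → anchor (Population P): v = (4.2/90.7)(341 − 262.9) + 13.9 = 17.52
anchor → Form B (Population Q): y = (124.5/5.1)(17.52 − 14.8) + 231.3 = 297.7

297.7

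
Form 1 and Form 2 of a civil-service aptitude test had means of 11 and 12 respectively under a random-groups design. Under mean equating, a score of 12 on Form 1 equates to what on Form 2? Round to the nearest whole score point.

Mean equating: y = x + (M_Y − M_X) = 12 + (12 − 11) = 13

13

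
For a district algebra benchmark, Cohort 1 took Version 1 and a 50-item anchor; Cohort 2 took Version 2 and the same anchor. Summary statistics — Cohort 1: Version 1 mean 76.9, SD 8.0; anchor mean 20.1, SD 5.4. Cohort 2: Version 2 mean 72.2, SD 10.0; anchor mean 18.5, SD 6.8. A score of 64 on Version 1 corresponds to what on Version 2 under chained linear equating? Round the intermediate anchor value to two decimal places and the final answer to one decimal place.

61.7

Version 1 → anchor (Cohort 1): v = (5.4/8.0)(64 − 76.9) + 20.1 = 11.39
anchor → Version 2 (Cohort 2): y = (10.0/6.8)(11.39 − 18.5) + 72.2 = 61.7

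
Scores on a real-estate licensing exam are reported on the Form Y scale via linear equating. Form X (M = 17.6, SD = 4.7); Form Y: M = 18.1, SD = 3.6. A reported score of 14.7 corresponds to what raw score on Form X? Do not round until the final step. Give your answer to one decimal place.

13.2

Invert y = (SD_Y/SD_X)(x − M_X) + M_Y:
x = (SD_X/SD_Y)(y − M_Y) + M_X = (4.7/3.6)(14.7 − 18.1) + 17.6
x = 1.305556 × -3.400 + 17.6 = 13.2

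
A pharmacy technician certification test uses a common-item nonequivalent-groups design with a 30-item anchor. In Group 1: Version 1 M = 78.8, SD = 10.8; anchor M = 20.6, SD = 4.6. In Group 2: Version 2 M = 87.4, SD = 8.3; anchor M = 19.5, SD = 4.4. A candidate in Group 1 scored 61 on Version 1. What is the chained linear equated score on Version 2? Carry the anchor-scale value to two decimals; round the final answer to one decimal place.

75.2

Version 1 → anchor (Group 1): v = (4.6/10.8)(61 − 78.8) + 20.6 = 13.02
anchor → Version 2 (Group 2): y = (8.3/4.4)(13.02 − 19.5) + 87.4 = 75.2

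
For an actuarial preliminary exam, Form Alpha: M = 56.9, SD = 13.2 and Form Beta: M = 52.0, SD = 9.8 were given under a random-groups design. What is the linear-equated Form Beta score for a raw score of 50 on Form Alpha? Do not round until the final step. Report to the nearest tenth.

46.9

Linear equating: y = (SD_Y/SD_X)(x − M_X) + M_Y
y = (9.8/13.2)(50 − 56.9) + 52.0
y = 0.742424 × -6.9 + 52.0 = -5.1227 + 52.0 = 46.9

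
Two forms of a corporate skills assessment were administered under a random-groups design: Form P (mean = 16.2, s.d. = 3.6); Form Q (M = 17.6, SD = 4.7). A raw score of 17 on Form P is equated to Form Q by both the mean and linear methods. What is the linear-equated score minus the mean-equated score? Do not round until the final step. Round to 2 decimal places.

0.24

Mean-equated: 17 + (17.6 − 16.2) = 18.40
Linear-equated: (4.7/3.6)(17 − 16.2) + 17.6 = 18.644
Difference = 18.644 − 18.40 = 0.24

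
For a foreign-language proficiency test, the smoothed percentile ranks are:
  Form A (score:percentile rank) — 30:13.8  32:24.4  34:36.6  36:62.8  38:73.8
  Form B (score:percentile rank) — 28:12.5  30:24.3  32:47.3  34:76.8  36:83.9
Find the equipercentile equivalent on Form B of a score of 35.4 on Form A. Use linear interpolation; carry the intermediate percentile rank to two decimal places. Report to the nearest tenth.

32.5

PR of 35.4 on Form A: 36.6 + (35.4 − 34)/(36 − 34) × (62.8 − 36.6) = 54.94
On Form B, PR 54.94 falls between score 32 (PR 47.3) and 34 (PR 76.8).
Interpolate: 32 + (54.94 − 47.3)/(76.8 − 47.3) × (34 − 32) = 32.5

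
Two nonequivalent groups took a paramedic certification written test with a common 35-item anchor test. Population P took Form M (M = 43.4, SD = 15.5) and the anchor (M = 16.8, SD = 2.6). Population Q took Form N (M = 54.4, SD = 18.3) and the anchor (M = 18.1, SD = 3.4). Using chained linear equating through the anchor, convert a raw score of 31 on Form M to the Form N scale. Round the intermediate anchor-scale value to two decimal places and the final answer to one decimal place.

36.2

Form M → anchor (Population P): v = (2.6/15.5)(31 − 43.4) + 16.8 = 14.72
anchor → Form N (Population Q): y = (18.3/3.4)(14.72 − 18.1) + 54.4 = 36.2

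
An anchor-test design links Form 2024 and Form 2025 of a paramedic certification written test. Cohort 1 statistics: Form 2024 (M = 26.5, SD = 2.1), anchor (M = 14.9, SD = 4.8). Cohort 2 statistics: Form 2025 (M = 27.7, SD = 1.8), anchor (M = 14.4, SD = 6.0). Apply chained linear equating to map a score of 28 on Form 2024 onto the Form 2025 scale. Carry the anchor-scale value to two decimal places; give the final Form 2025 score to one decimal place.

Form 2024 → anchor (Cohort 1): v = (4.8/2.1)(28 − 26.5) + 14.9 = 18.33
anchor → Form 2025 (Cohort 2): y = (1.8/6.0)(18.33 − 14.4) + 27.7 = 28.9

28.9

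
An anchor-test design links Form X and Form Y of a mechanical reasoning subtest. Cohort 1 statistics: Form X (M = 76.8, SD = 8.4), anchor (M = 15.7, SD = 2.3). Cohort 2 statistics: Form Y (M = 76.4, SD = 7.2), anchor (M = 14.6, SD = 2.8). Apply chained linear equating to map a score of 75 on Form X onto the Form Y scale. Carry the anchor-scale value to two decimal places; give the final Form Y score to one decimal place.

78.0

Form X → anchor (Cohort 1): v = (2.3/8.4)(75 − 76.8) + 15.7 = 15.21
anchor → Form Y (Cohort 2): y = (7.2/2.8)(15.21 − 14.6) + 76.4 = 78.0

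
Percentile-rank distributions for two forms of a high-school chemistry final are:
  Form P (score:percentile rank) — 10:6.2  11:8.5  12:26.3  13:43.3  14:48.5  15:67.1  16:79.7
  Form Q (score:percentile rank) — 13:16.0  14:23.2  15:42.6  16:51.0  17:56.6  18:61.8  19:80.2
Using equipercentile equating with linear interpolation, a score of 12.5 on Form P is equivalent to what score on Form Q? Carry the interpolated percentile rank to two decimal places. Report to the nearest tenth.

14.6

PR of 12.5 on Form P: 26.3 + (12.5 − 12)/(13 − 12) × (43.3 − 26.3) = 34.80
On Form Q, PR 34.80 falls between score 14 (PR 23.2) and 15 (PR 42.6).
Interpolate: 14 + (34.80 − 23.2)/(42.6 − 23.2) × (15 − 14) = 14.6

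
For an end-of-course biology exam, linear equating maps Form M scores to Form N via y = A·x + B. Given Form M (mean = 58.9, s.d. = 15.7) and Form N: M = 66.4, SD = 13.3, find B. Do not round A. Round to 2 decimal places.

A = SD_Y / SD_X = 13.3 / 15.7 = 0.847134
B = M_Y − A·M_X = 66.4 − 0.847134 × 58.9 = 16.50

16.50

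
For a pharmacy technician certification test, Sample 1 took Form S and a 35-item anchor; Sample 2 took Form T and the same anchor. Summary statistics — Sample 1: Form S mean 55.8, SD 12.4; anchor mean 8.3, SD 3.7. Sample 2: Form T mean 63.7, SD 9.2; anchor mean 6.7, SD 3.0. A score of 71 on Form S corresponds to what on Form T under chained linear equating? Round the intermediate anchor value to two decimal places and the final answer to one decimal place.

82.5

Form S → anchor (Sample 1): v = (3.7/12.4)(71 − 55.8) + 8.3 = 12.84
anchor → Form T (Sample 2): y = (9.2/3.0)(12.84 − 6.7) + 63.7 = 82.5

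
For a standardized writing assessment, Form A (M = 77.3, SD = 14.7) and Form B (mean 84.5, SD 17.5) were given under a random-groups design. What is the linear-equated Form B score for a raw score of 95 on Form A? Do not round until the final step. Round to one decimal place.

Linear equating: y = (SD_Y/SD_X)(x − M_X) + M_Y
y = (17.5/14.7)(95 − 77.3) + 84.5
y = 1.190476 × 17.7 + 84.5 = 21.0714 + 84.5 = 105.6

105.6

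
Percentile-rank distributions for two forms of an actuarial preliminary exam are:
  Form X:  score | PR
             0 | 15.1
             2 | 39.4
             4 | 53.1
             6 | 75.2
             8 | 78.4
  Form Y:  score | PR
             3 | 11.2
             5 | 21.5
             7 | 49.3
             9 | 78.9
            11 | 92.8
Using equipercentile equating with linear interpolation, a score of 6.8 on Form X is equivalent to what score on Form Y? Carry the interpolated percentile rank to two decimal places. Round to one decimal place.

8.8

PR of 6.8 on Form X: 75.2 + (6.8 − 6)/(8 − 6) × (78.4 − 75.2) = 76.48
On Form Y, PR 76.48 falls between score 7 (PR 49.3) and 9 (PR 78.9).
Interpolate: 7 + (76.48 − 49.3)/(78.9 − 49.3) × (9 − 7) = 8.8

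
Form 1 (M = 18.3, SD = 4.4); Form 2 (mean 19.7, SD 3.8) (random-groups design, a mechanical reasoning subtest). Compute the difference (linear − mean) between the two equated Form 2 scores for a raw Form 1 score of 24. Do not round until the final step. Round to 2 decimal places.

-0.78

Mean-equated: 24 + (19.7 − 18.3) = 25.40
Linear-equated: (3.8/4.4)(24 − 18.3) + 19.7 = 24.623
Difference = 24.623 − 25.40 = -0.78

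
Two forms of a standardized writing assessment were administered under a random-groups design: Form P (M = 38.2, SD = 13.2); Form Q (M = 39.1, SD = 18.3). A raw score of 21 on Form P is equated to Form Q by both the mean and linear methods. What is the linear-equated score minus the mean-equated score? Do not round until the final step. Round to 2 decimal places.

Mean-equated: 21 + (39.1 − 38.2) = 21.90
Linear-equated: (18.3/13.2)(21 − 38.2) + 39.1 = 15.255
Difference = 15.255 − 21.90 = -6.65

-6.65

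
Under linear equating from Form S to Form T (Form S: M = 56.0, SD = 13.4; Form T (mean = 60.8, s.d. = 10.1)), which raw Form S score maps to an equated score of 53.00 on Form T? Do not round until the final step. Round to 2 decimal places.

45.65

Invert y = (SD_Y/SD_X)(x − M_X) + M_Y:
x = (SD_X/SD_Y)(y − M_Y) + M_X = (13.4/10.1)(53.00 − 60.8) + 56.0
x = 1.326733 × -7.800 + 56.0 = 45.65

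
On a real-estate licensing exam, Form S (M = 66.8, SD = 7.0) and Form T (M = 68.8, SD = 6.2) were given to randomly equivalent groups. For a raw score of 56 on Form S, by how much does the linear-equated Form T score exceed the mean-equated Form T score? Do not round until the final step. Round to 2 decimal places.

Mean-equated: 56 + (68.8 − 66.8) = 58.00
Linear-equated: (6.2/7.0)(56 − 66.8) + 68.8 = 59.234
Difference = 59.234 − 58.00 = 1.23

1.23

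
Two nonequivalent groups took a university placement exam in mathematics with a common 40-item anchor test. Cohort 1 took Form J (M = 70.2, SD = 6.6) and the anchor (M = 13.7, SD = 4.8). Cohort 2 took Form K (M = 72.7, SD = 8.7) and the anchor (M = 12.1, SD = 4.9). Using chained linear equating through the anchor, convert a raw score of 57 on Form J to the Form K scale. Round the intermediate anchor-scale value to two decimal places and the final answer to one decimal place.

58.5

Form J → anchor (Cohort 1): v = (4.8/6.6)(57 − 70.2) + 13.7 = 4.10
anchor → Form K (Cohort 2): y = (8.7/4.9)(4.10 − 12.1) + 72.7 = 58.5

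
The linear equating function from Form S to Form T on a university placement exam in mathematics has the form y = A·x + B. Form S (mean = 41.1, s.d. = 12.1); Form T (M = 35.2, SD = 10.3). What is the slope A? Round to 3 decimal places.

0.851

A = SD_Y / SD_X = 10.3 / 12.1 = 0.851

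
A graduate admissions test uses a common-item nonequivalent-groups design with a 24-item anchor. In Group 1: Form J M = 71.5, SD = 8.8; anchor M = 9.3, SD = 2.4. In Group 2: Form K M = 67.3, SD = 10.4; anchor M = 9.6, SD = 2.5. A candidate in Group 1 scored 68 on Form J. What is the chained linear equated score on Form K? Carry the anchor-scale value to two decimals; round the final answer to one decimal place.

Form J → anchor (Group 1): v = (2.4/8.8)(68 − 71.5) + 9.3 = 8.35
anchor → Form K (Group 2): y = (10.4/2.5)(8.35 − 9.6) + 67.3 = 62.1

62.1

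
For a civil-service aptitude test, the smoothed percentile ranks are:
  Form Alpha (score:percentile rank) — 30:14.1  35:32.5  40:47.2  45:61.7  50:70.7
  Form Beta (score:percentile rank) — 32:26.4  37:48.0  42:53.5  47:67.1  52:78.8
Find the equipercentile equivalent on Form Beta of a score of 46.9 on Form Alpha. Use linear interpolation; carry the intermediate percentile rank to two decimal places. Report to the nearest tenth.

PR of 46.9 on Form Alpha: 61.7 + (46.9 − 45)/(50 − 45) × (70.7 − 61.7) = 65.12
On Form Beta, PR 65.12 falls between score 42 (PR 53.5) and 47 (PR 67.1).
Interpolate: 42 + (65.12 − 53.5)/(67.1 − 53.5) × (47 − 42) = 46.3

46.3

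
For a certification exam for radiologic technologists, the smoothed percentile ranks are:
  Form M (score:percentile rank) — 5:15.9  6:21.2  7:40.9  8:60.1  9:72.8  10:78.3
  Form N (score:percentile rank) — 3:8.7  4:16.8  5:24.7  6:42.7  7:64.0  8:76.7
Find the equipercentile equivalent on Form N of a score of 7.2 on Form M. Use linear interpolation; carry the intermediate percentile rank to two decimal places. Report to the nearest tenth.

6.1

PR of 7.2 on Form M: 40.9 + (7.2 − 7)/(8 − 7) × (60.1 − 40.9) = 44.74
On Form N, PR 44.74 falls between score 6 (PR 42.7) and 7 (PR 64.0).
Interpolate: 6 + (44.74 − 42.7)/(64.0 − 42.7) × (7 − 6) = 6.1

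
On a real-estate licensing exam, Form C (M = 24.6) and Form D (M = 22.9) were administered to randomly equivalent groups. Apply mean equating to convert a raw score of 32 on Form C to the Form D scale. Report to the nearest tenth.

Mean equating: y = x + (M_Y − M_X) = 32 + (22.9 − 24.6) = 30.3

30.3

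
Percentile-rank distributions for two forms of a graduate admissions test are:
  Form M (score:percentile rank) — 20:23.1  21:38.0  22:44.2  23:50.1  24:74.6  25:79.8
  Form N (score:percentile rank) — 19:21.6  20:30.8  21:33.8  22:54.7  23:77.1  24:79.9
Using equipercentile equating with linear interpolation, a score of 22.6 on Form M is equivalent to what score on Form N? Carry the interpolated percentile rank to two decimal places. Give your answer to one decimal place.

21.7

PR of 22.6 on Form M: 44.2 + (22.6 − 22)/(23 − 22) × (50.1 − 44.2) = 47.74
On Form N, PR 47.74 falls between score 21 (PR 33.8) and 22 (PR 54.7).
Interpolate: 21 + (47.74 − 33.8)/(54.7 − 33.8) × (22 − 21) = 21.7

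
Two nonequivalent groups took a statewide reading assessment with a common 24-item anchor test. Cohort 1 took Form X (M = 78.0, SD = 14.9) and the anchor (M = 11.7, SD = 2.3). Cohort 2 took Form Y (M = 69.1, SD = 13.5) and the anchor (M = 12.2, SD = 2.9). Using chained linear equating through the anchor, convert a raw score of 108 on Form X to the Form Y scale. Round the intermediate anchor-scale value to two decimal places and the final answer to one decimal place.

Form X → anchor (Cohort 1): v = (2.3/14.9)(108 − 78.0) + 11.7 = 16.33
anchor → Form Y (Cohort 2): y = (13.5/2.9)(16.33 − 12.2) + 69.1 = 88.3

88.3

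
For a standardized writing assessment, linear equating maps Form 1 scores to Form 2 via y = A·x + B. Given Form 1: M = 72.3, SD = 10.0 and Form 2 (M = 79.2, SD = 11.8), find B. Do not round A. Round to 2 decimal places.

-6.11

A = SD_Y / SD_X = 11.8 / 10.0 = 1.180000
B = M_Y − A·M_X = 79.2 − 1.180000 × 72.3 = -6.11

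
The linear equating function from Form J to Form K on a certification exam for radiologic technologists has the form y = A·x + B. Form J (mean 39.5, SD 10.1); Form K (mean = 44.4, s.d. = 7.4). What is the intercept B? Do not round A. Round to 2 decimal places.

A = SD_Y / SD_X = 7.4 / 10.1 = 0.732673
B = M_Y − A·M_X = 44.4 − 0.732673 × 39.5 = 15.46

15.46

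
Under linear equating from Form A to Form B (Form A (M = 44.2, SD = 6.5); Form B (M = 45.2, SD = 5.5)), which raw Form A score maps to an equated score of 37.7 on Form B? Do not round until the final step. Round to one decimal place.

35.3

Invert y = (SD_Y/SD_X)(x − M_X) + M_Y:
x = (SD_X/SD_Y)(y − M_Y) + M_X = (6.5/5.5)(37.7 − 45.2) + 44.2
x = 1.181818 × -7.500 + 44.2 = 35.3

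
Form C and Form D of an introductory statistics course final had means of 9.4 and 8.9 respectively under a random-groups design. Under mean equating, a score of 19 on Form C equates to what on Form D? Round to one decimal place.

18.5

Mean equating: y = x + (M_Y − M_X) = 19 + (8.9 − 9.4) = 18.5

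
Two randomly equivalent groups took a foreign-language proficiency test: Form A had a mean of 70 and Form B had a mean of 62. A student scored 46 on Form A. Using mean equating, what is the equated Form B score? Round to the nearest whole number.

Mean equating: y = x + (M_Y − M_X) = 46 + (62 − 70) = 38

38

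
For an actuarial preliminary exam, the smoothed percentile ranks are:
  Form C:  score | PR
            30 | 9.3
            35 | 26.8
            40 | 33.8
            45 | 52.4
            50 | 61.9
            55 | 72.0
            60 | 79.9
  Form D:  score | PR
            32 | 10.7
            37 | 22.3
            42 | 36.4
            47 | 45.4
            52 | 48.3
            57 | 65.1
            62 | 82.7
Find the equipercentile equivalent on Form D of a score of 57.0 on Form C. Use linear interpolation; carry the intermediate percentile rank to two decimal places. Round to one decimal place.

59.9

PR of 57.0 on Form C: 72.0 + (57.0 − 55)/(60 − 55) × (79.9 − 72.0) = 75.16
On Form D, PR 75.16 falls between score 57 (PR 65.1) and 62 (PR 82.7).
Interpolate: 57 + (75.16 − 65.1)/(82.7 − 65.1) × (62 − 57) = 59.9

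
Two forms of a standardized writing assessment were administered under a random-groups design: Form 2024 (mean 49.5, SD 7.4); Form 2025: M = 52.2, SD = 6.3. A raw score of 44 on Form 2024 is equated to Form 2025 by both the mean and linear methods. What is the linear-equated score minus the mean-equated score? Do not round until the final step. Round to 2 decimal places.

Mean-equated: 44 + (52.2 − 49.5) = 46.70
Linear-equated: (6.3/7.4)(44 − 49.5) + 52.2 = 47.518
Difference = 47.518 − 46.70 = 0.82

0.82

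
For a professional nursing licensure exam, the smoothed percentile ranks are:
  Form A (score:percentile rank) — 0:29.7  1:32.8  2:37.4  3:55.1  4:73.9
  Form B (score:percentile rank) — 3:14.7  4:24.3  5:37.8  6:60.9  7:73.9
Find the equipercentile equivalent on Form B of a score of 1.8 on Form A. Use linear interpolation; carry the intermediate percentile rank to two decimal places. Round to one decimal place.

PR of 1.8 on Form A: 32.8 + (1.8 − 1)/(2 − 1) × (37.4 − 32.8) = 36.48
On Form B, PR 36.48 falls between score 4 (PR 24.3) and 5 (PR 37.8).
Interpolate: 4 + (36.48 − 24.3)/(37.8 − 24.3) × (5 − 4) = 4.9

4.9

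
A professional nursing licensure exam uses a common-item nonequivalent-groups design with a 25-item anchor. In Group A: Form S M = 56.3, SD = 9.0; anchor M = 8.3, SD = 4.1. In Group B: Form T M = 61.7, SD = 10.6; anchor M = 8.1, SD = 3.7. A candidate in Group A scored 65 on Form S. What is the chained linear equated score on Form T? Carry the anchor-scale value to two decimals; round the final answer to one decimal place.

73.6

Form S → anchor (Group A): v = (4.1/9.0)(65 − 56.3) + 8.3 = 12.26
anchor → Form T (Group B): y = (10.6/3.7)(12.26 − 8.1) + 61.7 = 73.6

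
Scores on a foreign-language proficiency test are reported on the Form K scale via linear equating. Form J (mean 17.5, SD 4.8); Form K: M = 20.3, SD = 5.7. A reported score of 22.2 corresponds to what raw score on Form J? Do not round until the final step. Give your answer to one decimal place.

19.1

Invert y = (SD_Y/SD_X)(x − M_X) + M_Y:
x = (SD_X/SD_Y)(y − M_Y) + M_X = (4.8/5.7)(22.2 − 20.3) + 17.5
x = 0.842105 × 1.900 + 17.5 = 19.1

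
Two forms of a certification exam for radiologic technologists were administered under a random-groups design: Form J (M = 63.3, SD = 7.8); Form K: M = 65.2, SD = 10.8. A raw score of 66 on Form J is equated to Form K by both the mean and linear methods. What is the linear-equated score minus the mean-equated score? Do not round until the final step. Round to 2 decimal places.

Mean-equated: 66 + (65.2 − 63.3) = 67.90
Linear-equated: (10.8/7.8)(66 − 63.3) + 65.2 = 68.938
Difference = 68.938 − 67.90 = 1.04

1.04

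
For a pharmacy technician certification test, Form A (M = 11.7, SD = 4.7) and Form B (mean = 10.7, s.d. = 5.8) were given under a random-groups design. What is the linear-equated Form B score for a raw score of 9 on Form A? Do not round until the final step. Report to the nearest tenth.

7.4

Linear equating: y = (SD_Y/SD_X)(x − M_X) + M_Y
y = (5.8/4.7)(9 − 11.7) + 10.7
y = 1.234043 × -2.7 + 10.7 = -3.3319 + 10.7 = 7.4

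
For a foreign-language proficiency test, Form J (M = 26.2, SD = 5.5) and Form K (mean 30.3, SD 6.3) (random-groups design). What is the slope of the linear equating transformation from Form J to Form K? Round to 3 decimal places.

A = SD_Y / SD_X = 6.3 / 5.5 = 1.145

1.145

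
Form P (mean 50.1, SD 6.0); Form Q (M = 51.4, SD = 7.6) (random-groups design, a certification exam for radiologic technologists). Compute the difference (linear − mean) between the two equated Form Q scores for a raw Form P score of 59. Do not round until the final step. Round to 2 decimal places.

Mean-equated: 59 + (51.4 − 50.1) = 60.30
Linear-equated: (7.6/6.0)(59 − 50.1) + 51.4 = 62.673
Difference = 62.673 − 60.30 = 2.37

2.37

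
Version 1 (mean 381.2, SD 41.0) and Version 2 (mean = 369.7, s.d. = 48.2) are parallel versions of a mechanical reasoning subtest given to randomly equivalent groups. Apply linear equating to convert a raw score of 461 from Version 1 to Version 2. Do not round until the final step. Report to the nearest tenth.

463.5

Linear equating: y = (SD_Y/SD_X)(x − M_X) + M_Y
y = (48.2/41.0)(461 − 381.2) + 369.7
y = 1.175610 × 79.8 + 369.7 = 93.8137 + 369.7 = 463.5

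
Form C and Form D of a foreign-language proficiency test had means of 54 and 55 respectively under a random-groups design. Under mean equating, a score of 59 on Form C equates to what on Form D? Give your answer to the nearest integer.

Mean equating: y = x + (M_Y − M_X) = 59 + (55 − 54) = 60

60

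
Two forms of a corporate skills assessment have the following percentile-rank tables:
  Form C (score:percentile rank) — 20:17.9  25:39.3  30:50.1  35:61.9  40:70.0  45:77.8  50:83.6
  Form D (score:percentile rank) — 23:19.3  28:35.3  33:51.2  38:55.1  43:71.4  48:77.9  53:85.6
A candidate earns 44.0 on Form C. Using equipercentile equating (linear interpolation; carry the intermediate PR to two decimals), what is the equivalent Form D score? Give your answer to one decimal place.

46.7

PR of 44.0 on Form C: 70.0 + (44.0 − 40)/(45 − 40) × (77.8 − 70.0) = 76.24
On Form D, PR 76.24 falls between score 43 (PR 71.4) and 48 (PR 77.9).
Interpolate: 43 + (76.24 − 71.4)/(77.9 − 71.4) × (48 − 43) = 46.7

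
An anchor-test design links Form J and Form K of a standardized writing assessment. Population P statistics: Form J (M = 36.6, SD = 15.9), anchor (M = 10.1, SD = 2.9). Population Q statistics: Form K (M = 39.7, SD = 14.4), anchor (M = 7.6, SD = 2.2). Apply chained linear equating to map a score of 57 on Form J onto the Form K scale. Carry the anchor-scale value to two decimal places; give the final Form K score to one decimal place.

80.4

Form J → anchor (Population P): v = (2.9/15.9)(57 − 36.6) + 10.1 = 13.82
anchor → Form K (Population Q): y = (14.4/2.2)(13.82 − 7.6) + 39.7 = 80.4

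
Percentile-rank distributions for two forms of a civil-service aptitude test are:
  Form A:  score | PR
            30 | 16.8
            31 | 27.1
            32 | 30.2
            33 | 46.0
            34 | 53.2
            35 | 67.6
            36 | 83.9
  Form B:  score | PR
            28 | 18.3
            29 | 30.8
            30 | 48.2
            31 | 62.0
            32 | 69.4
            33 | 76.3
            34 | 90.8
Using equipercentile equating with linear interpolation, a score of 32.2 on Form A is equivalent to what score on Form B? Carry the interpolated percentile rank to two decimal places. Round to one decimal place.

PR of 32.2 on Form A: 30.2 + (32.2 − 32)/(33 − 32) × (46.0 − 30.2) = 33.36
On Form B, PR 33.36 falls between score 29 (PR 30.8) and 30 (PR 48.2).
Interpolate: 29 + (33.36 − 30.8)/(48.2 − 30.8) × (30 − 29) = 29.1

29.1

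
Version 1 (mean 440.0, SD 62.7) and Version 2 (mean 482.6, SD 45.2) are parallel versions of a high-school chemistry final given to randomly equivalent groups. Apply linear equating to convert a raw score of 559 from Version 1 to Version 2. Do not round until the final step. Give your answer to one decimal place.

568.4

Linear equating: y = (SD_Y/SD_X)(x − M_X) + M_Y
y = (45.2/62.7)(559 − 440.0) + 482.6
y = 0.720893 × 119.0 + 482.6 = 85.7863 + 482.6 = 568.4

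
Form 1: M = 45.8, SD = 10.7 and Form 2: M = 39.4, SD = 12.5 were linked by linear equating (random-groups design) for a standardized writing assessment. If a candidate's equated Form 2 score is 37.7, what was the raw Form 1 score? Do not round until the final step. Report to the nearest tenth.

Invert y = (SD_Y/SD_X)(x − M_X) + M_Y:
x = (SD_X/SD_Y)(y − M_Y) + M_X = (10.7/12.5)(37.7 − 39.4) + 45.8
x = 0.856000 × -1.700 + 45.8 = 44.3

44.3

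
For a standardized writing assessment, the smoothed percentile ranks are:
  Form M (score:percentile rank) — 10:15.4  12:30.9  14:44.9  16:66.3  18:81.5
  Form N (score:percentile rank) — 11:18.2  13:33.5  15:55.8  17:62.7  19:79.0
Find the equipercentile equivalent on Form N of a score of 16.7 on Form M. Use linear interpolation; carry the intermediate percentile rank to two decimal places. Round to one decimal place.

18.1

PR of 16.7 on Form M: 66.3 + (16.7 − 16)/(18 − 16) × (81.5 − 66.3) = 71.62
On Form N, PR 71.62 falls between score 17 (PR 62.7) and 19 (PR 79.0).
Interpolate: 17 + (71.62 − 62.7)/(79.0 − 62.7) × (19 − 17) = 18.1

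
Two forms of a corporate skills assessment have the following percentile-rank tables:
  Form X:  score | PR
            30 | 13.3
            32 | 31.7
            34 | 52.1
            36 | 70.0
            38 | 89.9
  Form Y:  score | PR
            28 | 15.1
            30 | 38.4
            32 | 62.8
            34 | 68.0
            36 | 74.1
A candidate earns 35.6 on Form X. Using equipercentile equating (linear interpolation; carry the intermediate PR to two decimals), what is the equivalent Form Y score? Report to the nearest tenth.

33.4

PR of 35.6 on Form X: 52.1 + (35.6 − 34)/(36 − 34) × (70.0 − 52.1) = 66.42
On Form Y, PR 66.42 falls between score 32 (PR 62.8) and 34 (PR 68.0).
Interpolate: 32 + (66.42 − 62.8)/(68.0 − 62.8) × (34 − 32) = 33.4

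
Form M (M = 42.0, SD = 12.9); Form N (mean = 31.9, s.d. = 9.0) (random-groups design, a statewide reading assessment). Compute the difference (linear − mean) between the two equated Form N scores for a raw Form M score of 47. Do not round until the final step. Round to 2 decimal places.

-1.51

Mean-equated: 47 + (31.9 − 42.0) = 36.90
Linear-equated: (9.0/12.9)(47 − 42.0) + 31.9 = 35.388
Difference = 35.388 − 36.90 = -1.51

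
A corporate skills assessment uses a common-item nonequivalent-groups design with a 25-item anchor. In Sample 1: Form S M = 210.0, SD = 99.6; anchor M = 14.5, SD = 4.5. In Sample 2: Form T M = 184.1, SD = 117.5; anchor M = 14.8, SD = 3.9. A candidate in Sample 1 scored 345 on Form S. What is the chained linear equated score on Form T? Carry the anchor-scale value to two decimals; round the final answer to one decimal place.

358.8

Form S → anchor (Sample 1): v = (4.5/99.6)(345 − 210.0) + 14.5 = 20.60
anchor → Form T (Sample 2): y = (117.5/3.9)(20.60 − 14.8) + 184.1 = 358.8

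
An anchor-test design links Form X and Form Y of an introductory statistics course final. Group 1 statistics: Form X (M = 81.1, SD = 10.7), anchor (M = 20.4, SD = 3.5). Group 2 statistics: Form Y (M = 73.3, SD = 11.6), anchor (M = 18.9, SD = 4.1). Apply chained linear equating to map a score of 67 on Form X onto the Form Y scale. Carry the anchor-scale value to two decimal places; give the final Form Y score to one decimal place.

64.5

Form X → anchor (Group 1): v = (3.5/10.7)(67 − 81.1) + 20.4 = 15.79
anchor → Form Y (Group 2): y = (11.6/4.1)(15.79 − 18.9) + 73.3 = 64.5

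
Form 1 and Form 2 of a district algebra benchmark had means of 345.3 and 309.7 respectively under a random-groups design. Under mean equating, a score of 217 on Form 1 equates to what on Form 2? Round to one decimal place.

181.4

Mean equating: y = x + (M_Y − M_X) = 217 + (309.7 − 345.3) = 181.4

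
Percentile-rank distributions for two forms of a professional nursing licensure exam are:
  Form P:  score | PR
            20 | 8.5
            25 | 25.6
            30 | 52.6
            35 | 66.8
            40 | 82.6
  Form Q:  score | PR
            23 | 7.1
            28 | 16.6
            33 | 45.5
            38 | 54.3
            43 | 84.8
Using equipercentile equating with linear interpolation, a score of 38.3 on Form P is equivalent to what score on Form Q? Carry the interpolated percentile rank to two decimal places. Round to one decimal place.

41.8

PR of 38.3 on Form P: 66.8 + (38.3 − 35)/(40 − 35) × (82.6 − 66.8) = 77.23
On Form Q, PR 77.23 falls between score 38 (PR 54.3) and 43 (PR 84.8).
Interpolate: 38 + (77.23 − 54.3)/(84.8 − 54.3) × (43 − 38) = 41.8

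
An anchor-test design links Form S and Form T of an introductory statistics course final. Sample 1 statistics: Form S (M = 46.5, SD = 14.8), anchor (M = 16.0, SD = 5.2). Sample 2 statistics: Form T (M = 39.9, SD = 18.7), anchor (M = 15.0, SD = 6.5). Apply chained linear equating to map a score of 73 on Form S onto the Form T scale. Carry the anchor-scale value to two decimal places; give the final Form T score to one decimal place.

69.6

Form S → anchor (Sample 1): v = (5.2/14.8)(73 − 46.5) + 16.0 = 25.31
anchor → Form T (Sample 2): y = (18.7/6.5)(25.31 − 15.0) + 39.9 = 69.6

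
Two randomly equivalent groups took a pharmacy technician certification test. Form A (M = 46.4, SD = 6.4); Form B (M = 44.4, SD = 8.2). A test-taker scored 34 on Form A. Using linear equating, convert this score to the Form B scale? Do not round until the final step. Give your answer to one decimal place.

28.5

Linear equating: y = (SD_Y/SD_X)(x − M_X) + M_Y
y = (8.2/6.4)(34 − 46.4) + 44.4
y = 1.281250 × -12.4 + 44.4 = -15.8875 + 44.4 = 28.5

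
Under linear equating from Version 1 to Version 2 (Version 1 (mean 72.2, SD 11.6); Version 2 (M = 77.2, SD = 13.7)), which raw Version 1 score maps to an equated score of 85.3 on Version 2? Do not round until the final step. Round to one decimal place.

79.1

Invert y = (SD_Y/SD_X)(x − M_X) + M_Y:
x = (SD_X/SD_Y)(y − M_Y) + M_X = (11.6/13.7)(85.3 − 77.2) + 72.2
x = 0.846715 × 8.100 + 72.2 = 79.1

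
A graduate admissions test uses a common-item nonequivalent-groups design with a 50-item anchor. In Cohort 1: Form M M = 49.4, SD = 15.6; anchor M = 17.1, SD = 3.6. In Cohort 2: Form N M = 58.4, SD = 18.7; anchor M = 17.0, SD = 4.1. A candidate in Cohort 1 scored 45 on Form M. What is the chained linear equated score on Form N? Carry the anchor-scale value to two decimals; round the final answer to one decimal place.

Form M → anchor (Cohort 1): v = (3.6/15.6)(45 − 49.4) + 17.1 = 16.08
anchor → Form N (Cohort 2): y = (18.7/4.1)(16.08 − 17.0) + 58.4 = 54.2

54.2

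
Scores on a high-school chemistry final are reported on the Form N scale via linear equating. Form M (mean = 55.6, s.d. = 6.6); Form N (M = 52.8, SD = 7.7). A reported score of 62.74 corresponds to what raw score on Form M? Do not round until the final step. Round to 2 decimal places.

64.12

Invert y = (SD_Y/SD_X)(x − M_X) + M_Y:
x = (SD_X/SD_Y)(y − M_Y) + M_X = (6.6/7.7)(62.74 − 52.8) + 55.6
x = 0.857143 × 9.940 + 55.6 = 64.12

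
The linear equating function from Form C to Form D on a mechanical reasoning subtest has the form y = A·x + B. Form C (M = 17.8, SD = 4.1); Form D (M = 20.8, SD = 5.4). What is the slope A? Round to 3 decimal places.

1.317

A = SD_Y / SD_X = 5.4 / 4.1 = 1.317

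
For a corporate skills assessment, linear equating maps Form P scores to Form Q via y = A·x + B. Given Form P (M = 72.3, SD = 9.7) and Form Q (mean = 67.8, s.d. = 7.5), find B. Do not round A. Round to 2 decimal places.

A = SD_Y / SD_X = 7.5 / 9.7 = 0.773196
B = M_Y − A·M_X = 67.8 − 0.773196 × 72.3 = 11.90

11.90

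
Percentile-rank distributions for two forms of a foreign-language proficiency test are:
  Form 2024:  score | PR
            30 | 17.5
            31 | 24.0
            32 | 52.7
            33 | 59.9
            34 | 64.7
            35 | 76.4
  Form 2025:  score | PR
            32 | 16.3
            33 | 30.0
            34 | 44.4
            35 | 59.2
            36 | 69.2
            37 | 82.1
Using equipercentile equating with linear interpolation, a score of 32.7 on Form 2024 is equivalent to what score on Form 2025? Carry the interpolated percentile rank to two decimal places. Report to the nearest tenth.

PR of 32.7 on Form 2024: 52.7 + (32.7 − 32)/(33 − 32) × (59.9 − 52.7) = 57.74
On Form 2025, PR 57.74 falls between score 34 (PR 44.4) and 35 (PR 59.2).
Interpolate: 34 + (57.74 − 44.4)/(59.2 − 44.4) × (35 − 34) = 34.9

34.9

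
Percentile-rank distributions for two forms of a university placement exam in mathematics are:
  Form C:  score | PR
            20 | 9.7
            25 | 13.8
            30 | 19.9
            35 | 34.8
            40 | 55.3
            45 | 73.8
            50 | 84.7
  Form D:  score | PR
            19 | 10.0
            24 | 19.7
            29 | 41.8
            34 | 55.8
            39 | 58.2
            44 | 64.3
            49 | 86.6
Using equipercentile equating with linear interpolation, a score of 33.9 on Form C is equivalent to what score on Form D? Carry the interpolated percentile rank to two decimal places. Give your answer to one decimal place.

PR of 33.9 on Form C: 19.9 + (33.9 − 30)/(35 − 30) × (34.8 − 19.9) = 31.52
On Form D, PR 31.52 falls between score 24 (PR 19.7) and 29 (PR 41.8).
Interpolate: 24 + (31.52 − 19.7)/(41.8 − 19.7) × (29 − 24) = 26.7

26.7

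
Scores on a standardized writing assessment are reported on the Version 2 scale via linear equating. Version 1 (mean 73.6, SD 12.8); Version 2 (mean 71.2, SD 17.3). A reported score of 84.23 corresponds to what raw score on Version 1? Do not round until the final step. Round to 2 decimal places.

Invert y = (SD_Y/SD_X)(x − M_X) + M_Y:
x = (SD_X/SD_Y)(y − M_Y) + M_X = (12.8/17.3)(84.23 − 71.2) + 73.6
x = 0.739884 × 13.030 + 73.6 = 83.24

83.24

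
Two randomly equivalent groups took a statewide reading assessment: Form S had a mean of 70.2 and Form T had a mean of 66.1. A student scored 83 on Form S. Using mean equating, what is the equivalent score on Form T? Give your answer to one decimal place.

Mean equating: y = x + (M_Y − M_X) = 83 + (66.1 − 70.2) = 78.9

78.9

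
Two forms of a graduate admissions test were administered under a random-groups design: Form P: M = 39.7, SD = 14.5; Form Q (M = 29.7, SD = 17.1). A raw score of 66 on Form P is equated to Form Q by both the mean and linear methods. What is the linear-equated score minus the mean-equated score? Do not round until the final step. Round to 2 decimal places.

Mean-equated: 66 + (29.7 − 39.7) = 56.00
Linear-equated: (17.1/14.5)(66 − 39.7) + 29.7 = 60.716
Difference = 60.716 − 56.00 = 4.72

4.72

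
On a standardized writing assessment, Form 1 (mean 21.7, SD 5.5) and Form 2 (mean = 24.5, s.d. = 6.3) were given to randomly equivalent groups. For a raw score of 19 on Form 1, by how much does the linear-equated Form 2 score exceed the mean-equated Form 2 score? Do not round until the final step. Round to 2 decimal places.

Mean-equated: 19 + (24.5 − 21.7) = 21.80
Linear-equated: (6.3/5.5)(19 − 21.7) + 24.5 = 21.407
Difference = 21.407 − 21.80 = -0.39

-0.39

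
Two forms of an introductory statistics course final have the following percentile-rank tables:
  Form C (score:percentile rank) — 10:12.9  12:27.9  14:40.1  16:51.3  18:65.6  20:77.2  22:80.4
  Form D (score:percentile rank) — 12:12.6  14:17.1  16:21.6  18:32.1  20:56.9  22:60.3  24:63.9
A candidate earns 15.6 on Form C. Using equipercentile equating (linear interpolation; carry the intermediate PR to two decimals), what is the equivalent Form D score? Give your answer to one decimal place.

19.4

PR of 15.6 on Form C: 40.1 + (15.6 − 14)/(16 − 14) × (51.3 − 40.1) = 49.06
On Form D, PR 49.06 falls between score 18 (PR 32.1) and 20 (PR 56.9).
Interpolate: 18 + (49.06 − 32.1)/(56.9 − 32.1) × (20 − 18) = 19.4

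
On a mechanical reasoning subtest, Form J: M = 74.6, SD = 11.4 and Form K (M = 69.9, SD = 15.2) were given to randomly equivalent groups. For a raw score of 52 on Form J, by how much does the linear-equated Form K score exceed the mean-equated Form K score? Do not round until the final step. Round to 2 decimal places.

-7.53

Mean-equated: 52 + (69.9 − 74.6) = 47.30
Linear-equated: (15.2/11.4)(52 − 74.6) + 69.9 = 39.767
Difference = 39.767 − 47.30 = -7.53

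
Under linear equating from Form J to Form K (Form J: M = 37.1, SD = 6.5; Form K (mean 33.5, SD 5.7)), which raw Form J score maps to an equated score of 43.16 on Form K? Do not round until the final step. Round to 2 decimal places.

Invert y = (SD_Y/SD_X)(x − M_X) + M_Y:
x = (SD_X/SD_Y)(y − M_Y) + M_X = (6.5/5.7)(43.16 − 33.5) + 37.1
x = 1.140351 × 9.660 + 37.1 = 48.12

48.12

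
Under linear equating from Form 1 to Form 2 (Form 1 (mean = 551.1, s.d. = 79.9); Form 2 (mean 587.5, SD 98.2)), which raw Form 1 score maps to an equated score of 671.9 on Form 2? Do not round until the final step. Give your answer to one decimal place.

Invert y = (SD_Y/SD_X)(x − M_X) + M_Y:
x = (SD_X/SD_Y)(y − M_Y) + M_X = (79.9/98.2)(671.9 − 587.5) + 551.1
x = 0.813646 × 84.400 + 551.1 = 619.8

619.8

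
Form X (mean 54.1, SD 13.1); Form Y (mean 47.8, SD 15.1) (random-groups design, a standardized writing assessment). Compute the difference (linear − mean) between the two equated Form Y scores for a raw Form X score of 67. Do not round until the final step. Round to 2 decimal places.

1.97

Mean-equated: 67 + (47.8 − 54.1) = 60.70
Linear-equated: (15.1/13.1)(67 − 54.1) + 47.8 = 62.669
Difference = 62.669 − 60.70 = 1.97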